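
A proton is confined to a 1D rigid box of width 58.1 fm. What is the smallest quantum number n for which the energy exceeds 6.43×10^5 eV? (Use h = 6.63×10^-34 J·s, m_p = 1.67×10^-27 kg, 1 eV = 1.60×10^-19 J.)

n = 4

E_1 = h²/(8m_pL²) = 9.747×10^-15 J = 6.092×10^4 eV.
Need n² > 6.43×10^5/6.092×10^4 = 10.55, i.e. n > 3.248.
The smallest integer satisfying this is n = 4.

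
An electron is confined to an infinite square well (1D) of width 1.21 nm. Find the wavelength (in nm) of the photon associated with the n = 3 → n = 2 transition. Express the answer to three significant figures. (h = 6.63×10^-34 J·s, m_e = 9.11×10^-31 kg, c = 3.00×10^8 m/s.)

λ = 966 nm

E_1 = h²/(8m_eL²) = 4.120×10^-20 J, so ΔE = (3² − 2²)E_1 = 2.060×10^-19 J.
λ = hc/ΔE = (6.63×10^-34·3.00×10^8)/2.060×10^-19 = 9.66×10^-7 m = 966 nm.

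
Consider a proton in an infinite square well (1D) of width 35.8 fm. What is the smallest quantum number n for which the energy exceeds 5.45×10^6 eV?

E_1 = h²/(8m_pL²) = 2.559×10^-14 J = 1.597×10^5 eV.
Need n² > 5.45×10^6/1.597×10^5 = 34.13, i.e. n > 5.842.
The smallest integer satisfying this is n = 6.

n = 6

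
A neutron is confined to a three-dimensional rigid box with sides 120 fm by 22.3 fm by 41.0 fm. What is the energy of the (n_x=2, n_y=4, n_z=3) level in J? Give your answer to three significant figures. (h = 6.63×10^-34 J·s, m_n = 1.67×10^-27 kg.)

E = 1.24×10^-12 J

For a 3D rectangular well E = (h²/8m_n)·Σ n_i²/L_i² = (6.63×10^-34)²/(8·1.67×10^-27) · [2²/(120 fm)² + 4²/(22.3 fm)² + 3²/(41.0 fm)²].
Evaluating gives E = 1.24×10^-12 J.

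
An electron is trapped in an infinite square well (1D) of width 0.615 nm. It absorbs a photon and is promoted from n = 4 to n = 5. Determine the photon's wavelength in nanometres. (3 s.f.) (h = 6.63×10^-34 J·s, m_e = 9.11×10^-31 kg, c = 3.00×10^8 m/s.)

E_1 = h²/(8m_eL²) = 1.595×10^-19 J, so ΔE = (5² − 4²)E_1 = 1.435×10^-18 J.
λ = hc/ΔE = (6.63×10^-34·3.00×10^8)/1.435×10^-18 = 1.39×10^-7 m = 139 nm.

λ = 139 nm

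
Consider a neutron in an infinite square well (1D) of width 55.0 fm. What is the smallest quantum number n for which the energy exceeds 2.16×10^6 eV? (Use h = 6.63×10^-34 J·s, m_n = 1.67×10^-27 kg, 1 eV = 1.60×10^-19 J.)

E_1 = h²/(8m_nL²) = 1.088×10^-14 J = 6.800×10^4 eV.
Need n² > 2.16×10^6/6.800×10^4 = 31.76, i.e. n > 5.636.
The smallest integer satisfying this is n = 6.

n = 6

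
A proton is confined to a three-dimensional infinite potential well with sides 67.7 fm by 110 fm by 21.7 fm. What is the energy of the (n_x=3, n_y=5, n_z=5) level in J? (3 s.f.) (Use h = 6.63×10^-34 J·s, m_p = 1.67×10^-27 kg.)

For a 3D rectangular well E = (h²/8m_p)·Σ n_i²/L_i² = (6.63×10^-34)²/(8·1.67×10^-27) · [3²/(67.7 fm)² + 5²/(110 fm)² + 5²/(21.7 fm)²].
Evaluating gives E = 1.88×10^-12 J.

E = 1.88×10^-12 J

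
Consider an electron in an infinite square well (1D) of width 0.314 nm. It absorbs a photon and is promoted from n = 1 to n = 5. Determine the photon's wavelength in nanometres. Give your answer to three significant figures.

E_1 = h²/(8m_eL²) = 6.111×10^-19 J, so ΔE = (5² − 1²)E_1 = 1.467×10^-17 J.
λ = hc/ΔE = (6.626×10^-34·2.998×10^8)/1.467×10^-17 = 1.35×10^-8 m = 13.5 nm.

λ = 13.5 nm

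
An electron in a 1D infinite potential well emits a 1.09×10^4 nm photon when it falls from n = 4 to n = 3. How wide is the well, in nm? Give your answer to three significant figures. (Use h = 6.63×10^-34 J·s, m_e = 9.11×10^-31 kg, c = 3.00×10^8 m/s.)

The photon carries ΔE = hc/λ = 6.63×10^-34·3.00×10^8/1.09×10^-5 m = 1.825×10^-20 J.
Since ΔE = (4² − 3²)E_1, E_1 = 2.607×10^-21 J, and L = h/√(8m_eE_1) = 4.81×10^-9 m = 4.81 nm.

L = 4.81 nm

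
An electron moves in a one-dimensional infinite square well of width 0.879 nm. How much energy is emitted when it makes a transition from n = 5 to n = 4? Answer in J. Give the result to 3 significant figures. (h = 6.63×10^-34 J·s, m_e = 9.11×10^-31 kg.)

E_1 = h²/(8m_eL²) = 7.806×10^-20 J.
|ΔE| = |5² − 4²|·E_1 = 9·7.806×10^-20 J = 7.03×10^-19 J.

|ΔE| = 7.03×10^-19 J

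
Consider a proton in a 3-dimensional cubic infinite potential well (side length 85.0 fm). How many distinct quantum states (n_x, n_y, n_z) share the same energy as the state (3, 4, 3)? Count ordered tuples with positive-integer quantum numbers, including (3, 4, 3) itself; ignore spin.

degeneracy = 3

The level has n_x² + n_y² + n_z² = 34. The ordered positive-integer solutions are (3, 3, 4), (3, 4, 3), (4, 3, 3).
That gives 3 states.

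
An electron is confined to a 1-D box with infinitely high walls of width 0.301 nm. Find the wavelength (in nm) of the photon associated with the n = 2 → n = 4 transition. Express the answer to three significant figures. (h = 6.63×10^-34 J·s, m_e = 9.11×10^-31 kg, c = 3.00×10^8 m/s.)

λ = 24.9 nm

E_1 = h²/(8m_eL²) = 6.657×10^-19 J, so ΔE = (4² − 2²)E_1 = 7.988×10^-18 J.
λ = hc/ΔE = (6.63×10^-34·3.00×10^8)/7.988×10^-18 = 2.49×10^-8 m = 24.9 nm.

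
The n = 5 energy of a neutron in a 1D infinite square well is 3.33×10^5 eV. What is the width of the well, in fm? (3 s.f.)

From E_n = n²h²/(8m_nL²), L = n·h/√(8m_nE_n).
E_5 = 3.33×10^5 eV = 5.335×10^-14 J, so L = 5·6.626×10^-34/√(8·1.675×10^-27·5.335×10^-14) = 1.24×10^-13 m = 124 fm.

L = 124 fm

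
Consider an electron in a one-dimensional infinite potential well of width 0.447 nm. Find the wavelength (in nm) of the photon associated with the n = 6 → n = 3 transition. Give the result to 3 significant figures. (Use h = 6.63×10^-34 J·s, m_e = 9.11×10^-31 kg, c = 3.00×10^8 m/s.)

λ = 24.4 nm

E_1 = h²/(8m_eL²) = 3.019×10^-19 J, so ΔE = (6² − 3²)E_1 = 8.151×10^-18 J.
λ = hc/ΔE = (6.63×10^-34·3.00×10^8)/8.151×10^-18 = 2.44×10^-8 m = 24.4 nm.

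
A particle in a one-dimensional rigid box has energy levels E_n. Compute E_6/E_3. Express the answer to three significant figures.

E_n ∝ n², so E_6/E_3 = 6²/3² = 36/9 = 4.00.

4.00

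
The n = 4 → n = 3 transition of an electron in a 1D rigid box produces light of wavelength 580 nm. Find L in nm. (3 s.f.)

The photon carries ΔE = hc/λ = 6.626×10^-34·2.998×10^8/5.80×10^-7 m = 3.425×10^-19 J.
Since ΔE = (4² − 3²)E_1, E_1 = 4.893×10^-20 J, and L = h/√(8m_eE_1) = 1.11×10^-9 m = 1.11 nm.

L = 1.11 nm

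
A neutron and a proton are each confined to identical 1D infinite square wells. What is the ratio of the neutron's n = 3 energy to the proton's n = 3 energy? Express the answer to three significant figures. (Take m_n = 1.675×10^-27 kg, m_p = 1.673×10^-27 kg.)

E_n ∝ 1/m at fixed n and L, so the ratio is m_p/m_n = 1.673×10^-27/1.675×10^-27 = 0.999.

0.999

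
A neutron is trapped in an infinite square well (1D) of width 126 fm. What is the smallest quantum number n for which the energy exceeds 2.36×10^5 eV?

n = 5

E_1 = h²/(8m_nL²) = 2.064×10^-15 J = 1.288×10^4 eV.
Need n² > 2.36×10^5/1.288×10^4 = 18.32, i.e. n > 4.280.
The smallest integer satisfying this is n = 5.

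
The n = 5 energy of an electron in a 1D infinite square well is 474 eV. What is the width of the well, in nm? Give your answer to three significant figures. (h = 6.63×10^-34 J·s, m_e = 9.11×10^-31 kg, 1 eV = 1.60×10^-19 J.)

L = 0.141 nm

From E_n = n²h²/(8m_eL²), L = n·h/√(8m_eE_n).
E_5 = 474 eV = 7.584×10^-17 J, so L = 5·6.63×10^-34/√(8·9.11×10^-31·7.584×10^-17) = 1.41×10^-10 m = 0.141 nm.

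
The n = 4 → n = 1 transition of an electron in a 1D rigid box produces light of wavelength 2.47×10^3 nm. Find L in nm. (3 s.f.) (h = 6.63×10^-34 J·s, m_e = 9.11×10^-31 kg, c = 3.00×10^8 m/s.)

L = 3.35 nm

The photon carries ΔE = hc/λ = 6.63×10^-34·3.00×10^8/2.47×10^-6 m = 8.053×10^-20 J.
Since ΔE = (4² − 1²)E_1, E_1 = 5.369×10^-21 J, and L = h/√(8m_eE_1) = 3.35×10^-9 m = 3.35 nm.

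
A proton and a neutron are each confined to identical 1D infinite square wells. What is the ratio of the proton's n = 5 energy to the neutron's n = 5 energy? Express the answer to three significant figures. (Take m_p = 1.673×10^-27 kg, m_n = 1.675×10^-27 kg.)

E_n ∝ 1/m at fixed n and L, so the ratio is m_n/m_p = 1.675×10^-27/1.673×10^-27 = 1.00.

1.00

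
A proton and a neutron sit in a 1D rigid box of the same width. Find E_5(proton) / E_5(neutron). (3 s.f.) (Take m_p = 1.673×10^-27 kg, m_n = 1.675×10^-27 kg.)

1.00

E_n ∝ 1/m at fixed n and L, so the ratio is m_n/m_p = 1.675×10^-27/1.673×10^-27 = 1.00.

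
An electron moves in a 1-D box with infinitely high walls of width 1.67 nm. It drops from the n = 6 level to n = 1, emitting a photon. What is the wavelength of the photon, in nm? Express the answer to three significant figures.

E_1 = h²/(8m_eL²) = 2.160×10^-20 J, so ΔE = (6² − 1²)E_1 = 7.560×10^-19 J.
λ = hc/ΔE = (6.626×10^-34·2.998×10^8)/7.560×10^-19 = 2.63×10^-7 m = 263 nm.

λ = 263 nm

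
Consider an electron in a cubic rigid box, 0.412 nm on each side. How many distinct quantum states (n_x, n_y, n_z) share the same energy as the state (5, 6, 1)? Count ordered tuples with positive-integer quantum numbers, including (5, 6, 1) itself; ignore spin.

The level has n_x² + n_y² + n_z² = 62. The ordered positive-integer solutions are (1, 5, 6), (1, 6, 5), (2, 3, 7), (2, 7, 3), (3, 2, 7), (3, 7, 2), (5, 1, 6), (5, 6, 1), (6, 1, 5), (6, 5, 1), (7, 2, 3), (7, 3, 2).
That gives 12 states.

degeneracy = 12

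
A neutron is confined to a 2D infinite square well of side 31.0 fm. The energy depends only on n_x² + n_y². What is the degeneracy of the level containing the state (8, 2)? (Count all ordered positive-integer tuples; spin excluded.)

degeneracy = 2

The level has n_x² + n_y² = 68. The ordered positive-integer solutions are (2, 8), (8, 2).
That gives 2 states.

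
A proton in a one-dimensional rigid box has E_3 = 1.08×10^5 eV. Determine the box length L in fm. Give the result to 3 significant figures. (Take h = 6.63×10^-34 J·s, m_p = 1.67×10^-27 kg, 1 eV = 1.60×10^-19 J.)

L = 131 fm

From E_n = n²h²/(8m_pL²), L = n·h/√(8m_pE_n).
E_3 = 1.08×10^5 eV = 1.728×10^-14 J, so L = 3·6.63×10^-34/√(8·1.67×10^-27·1.728×10^-14) = 1.31×10^-13 m = 131 fm.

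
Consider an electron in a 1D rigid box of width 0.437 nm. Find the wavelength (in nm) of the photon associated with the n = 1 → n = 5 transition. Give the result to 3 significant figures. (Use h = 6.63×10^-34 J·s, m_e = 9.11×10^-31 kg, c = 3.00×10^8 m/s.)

E_1 = h²/(8m_eL²) = 3.158×10^-19 J, so ΔE = (5² − 1²)E_1 = 7.579×10^-18 J.
λ = hc/ΔE = (6.63×10^-34·3.00×10^8)/7.579×10^-18 = 2.62×10^-8 m = 26.2 nm.

λ = 26.2 nm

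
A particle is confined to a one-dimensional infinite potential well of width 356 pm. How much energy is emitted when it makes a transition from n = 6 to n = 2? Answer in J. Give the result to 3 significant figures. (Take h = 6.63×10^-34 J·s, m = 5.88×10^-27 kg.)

E_1 = h²/(8mL²) = 7.373×10^-23 J.
|ΔE| = |6² − 2²|·E_1 = 32·7.373×10^-23 J = 2.36×10^-21 J.

|ΔE| = 2.36×10^-21 J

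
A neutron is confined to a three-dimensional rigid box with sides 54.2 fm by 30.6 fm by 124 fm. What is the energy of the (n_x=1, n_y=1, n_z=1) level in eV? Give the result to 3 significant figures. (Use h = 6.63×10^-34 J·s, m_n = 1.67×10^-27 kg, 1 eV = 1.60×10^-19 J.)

For a 3D rectangular well E = (h²/8m_n)·Σ n_i²/L_i² = (6.63×10^-34)²/(8·1.67×10^-27) · [1²/(54.2 fm)² + 1²/(30.6 fm)² + 1²/(124 fm)²].
Evaluating gives E = 4.848×10^-14 J = 3.03×10^5 eV.

E = 3.03×10^5 eV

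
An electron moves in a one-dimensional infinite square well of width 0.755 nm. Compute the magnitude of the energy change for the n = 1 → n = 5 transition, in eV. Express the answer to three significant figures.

|ΔE| = 15.8 eV

E_1 = h²/(8m_eL²) = 1.057×10^-19 J.
|ΔE| = |1² − 5²|·E_1 = 24·1.057×10^-19 J = 2.537×10^-18 J = 15.8 eV.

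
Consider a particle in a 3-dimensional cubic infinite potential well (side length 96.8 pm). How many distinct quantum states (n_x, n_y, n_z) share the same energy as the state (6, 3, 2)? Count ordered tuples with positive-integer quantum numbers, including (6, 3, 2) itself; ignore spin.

The level has n_x² + n_y² + n_z² = 49. The ordered positive-integer solutions are (2, 3, 6), (2, 6, 3), (3, 2, 6), (3, 6, 2), (6, 2, 3), (6, 3, 2).
That gives 6 states.

degeneracy = 6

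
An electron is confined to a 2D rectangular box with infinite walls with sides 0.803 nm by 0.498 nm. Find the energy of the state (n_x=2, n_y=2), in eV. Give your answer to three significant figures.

For a 2D rectangular well E = (h²/8m_e)·Σ n_i²/L_i² = (6.626×10^-34)²/(8·9.109×10^-31) · [2²/(0.803 nm)² + 2²/(0.498 nm)²].
Evaluating gives E = 1.345×10^-18 J = 8.40 eV.

E = 8.40 eV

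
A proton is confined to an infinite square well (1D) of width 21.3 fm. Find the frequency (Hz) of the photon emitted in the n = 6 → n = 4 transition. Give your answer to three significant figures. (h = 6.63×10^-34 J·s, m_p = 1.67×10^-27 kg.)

f = 2.19×10^21 Hz

E_1 = h²/(8m_pL²) = 7.252×10^-14 J and ΔE = (6² − 4²)E_1 = 1.450×10^-12 J.
f = ΔE/h = 1.450×10^-12/6.63×10^-34 = 2.19×10^21 Hz.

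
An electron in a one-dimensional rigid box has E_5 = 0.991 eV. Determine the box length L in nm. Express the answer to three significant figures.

From E_n = n²h²/(8m_eL²), L = n·h/√(8m_eE_n).
E_5 = 0.991 eV = 1.588×10^-19 J, so L = 5·6.626×10^-34/√(8·9.109×10^-31·1.588×10^-19) = 3.08×10^-9 m = 3.08 nm.

L = 3.08 nm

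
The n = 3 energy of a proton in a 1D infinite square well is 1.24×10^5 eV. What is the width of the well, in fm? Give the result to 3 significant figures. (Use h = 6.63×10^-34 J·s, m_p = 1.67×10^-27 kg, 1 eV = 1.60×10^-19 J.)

L = 122 fm

From E_n = n²h²/(8m_pL²), L = n·h/√(8m_pE_n).
E_3 = 1.24×10^5 eV = 1.984×10^-14 J, so L = 3·6.63×10^-34/√(8·1.67×10^-27·1.984×10^-14) = 1.22×10^-13 m = 122 fm.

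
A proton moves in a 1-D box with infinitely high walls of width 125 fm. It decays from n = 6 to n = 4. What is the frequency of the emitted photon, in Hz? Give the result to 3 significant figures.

f = 6.34×10^19 Hz

E_1 = h²/(8m_pL²) = 2.099×10^-15 J and ΔE = (6² − 4²)E_1 = 4.198×10^-14 J.
f = ΔE/h = 4.198×10^-14/6.626×10^-34 = 6.34×10^19 Hz.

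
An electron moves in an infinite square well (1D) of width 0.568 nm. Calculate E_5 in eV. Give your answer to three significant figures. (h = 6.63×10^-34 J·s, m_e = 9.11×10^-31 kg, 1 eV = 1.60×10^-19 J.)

E_5 = 29.2 eV

For an infinite well E_n = n²h²/(8m_eL²), so E_1 = h²/(8m_eL²) = (6.63×10^-34)²/(8·9.11×10^-31·(5.68×10^-10 m)²) = 1.869×10^-19 J.
Then E_5 = 5²·E_1 = 25·1.869×10^-19 J = 4.672×10^-18 J.
Converting, E_5 = 4.672×10^-18 J / (1.60×10^-19 J/eV) = 29.2 eV.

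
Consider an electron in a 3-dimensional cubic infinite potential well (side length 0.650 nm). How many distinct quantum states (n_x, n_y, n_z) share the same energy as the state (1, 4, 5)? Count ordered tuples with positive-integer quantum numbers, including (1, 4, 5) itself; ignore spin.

degeneracy = 6

The level has n_x² + n_y² + n_z² = 42. The ordered positive-integer solutions are (1, 4, 5), (1, 5, 4), (4, 1, 5), (4, 5, 1), (5, 1, 4), (5, 4, 1).
That gives 6 states.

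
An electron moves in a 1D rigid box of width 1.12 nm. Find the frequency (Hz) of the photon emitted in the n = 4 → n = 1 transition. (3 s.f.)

E_1 = h²/(8m_eL²) = 4.803×10^-20 J and ΔE = (4² − 1²)E_1 = 7.204×10^-19 J.
f = ΔE/h = 7.204×10^-19/6.626×10^-34 = 1.09×10^15 Hz.

f = 1.09×10^15 Hz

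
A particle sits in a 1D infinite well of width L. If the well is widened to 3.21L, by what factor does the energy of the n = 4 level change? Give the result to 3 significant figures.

0.0970

E_n ∝ 1/L², so the energy scales by 1/3.21² = 0.0970.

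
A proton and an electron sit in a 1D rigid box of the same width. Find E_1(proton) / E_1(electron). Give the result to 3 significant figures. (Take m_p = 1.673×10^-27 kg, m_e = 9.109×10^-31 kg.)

5.44×10^-4

E_n ∝ 1/m at fixed n and L, so the ratio is m_e/m_p = 9.109×10^-31/1.673×10^-27 = 5.44×10^-4.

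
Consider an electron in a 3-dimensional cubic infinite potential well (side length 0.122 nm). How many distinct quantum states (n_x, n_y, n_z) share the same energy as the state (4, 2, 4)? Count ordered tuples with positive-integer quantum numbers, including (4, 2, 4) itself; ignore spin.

degeneracy = 3

The level has n_x² + n_y² + n_z² = 36. The ordered positive-integer solutions are (2, 4, 4), (4, 2, 4), (4, 4, 2).
That gives 3 states.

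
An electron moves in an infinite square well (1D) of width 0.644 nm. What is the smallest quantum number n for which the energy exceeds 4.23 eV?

n = 3

E_1 = h²/(8m_eL²) = 1.453×10^-19 J = 0.9070 eV.
Need n² > 4.23/0.9070 = 4.664, i.e. n > 2.160.
The smallest integer satisfying this is n = 3.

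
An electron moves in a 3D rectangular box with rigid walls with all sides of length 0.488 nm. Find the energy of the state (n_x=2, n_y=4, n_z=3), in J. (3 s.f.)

For a 3D rectangular well E = (h²/8m_e)·Σ n_i²/L_i² = (6.626×10^-34)²/(8·9.109×10^-31) · [2²/(0.488 nm)² + 4²/(0.488 nm)² + 3²/(0.488 nm)²].
Evaluating gives E = 7.34×10^-18 J.

E = 7.34×10^-18 J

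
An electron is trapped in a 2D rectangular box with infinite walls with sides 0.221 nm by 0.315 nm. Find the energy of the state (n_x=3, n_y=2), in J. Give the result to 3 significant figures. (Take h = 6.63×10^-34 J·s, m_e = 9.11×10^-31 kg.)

For a 2D rectangular well E = (h²/8m_e)·Σ n_i²/L_i² = (6.63×10^-34)²/(8·9.11×10^-31) · [3²/(0.221 nm)² + 2²/(0.315 nm)²].
Evaluating gives E = 1.35×10^-17 J.

E = 1.35×10^-17 J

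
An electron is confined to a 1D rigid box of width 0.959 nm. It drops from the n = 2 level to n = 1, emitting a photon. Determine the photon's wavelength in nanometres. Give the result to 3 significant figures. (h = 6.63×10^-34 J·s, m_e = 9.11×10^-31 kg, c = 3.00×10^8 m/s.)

λ = 1.01×10^3 nm

E_1 = h²/(8m_eL²) = 6.558×10^-20 J, so ΔE = (2² − 1²)E_1 = 1.967×10^-19 J.
λ = hc/ΔE = (6.63×10^-34·3.00×10^8)/1.967×10^-19 = 1.01×10^-6 m = 1.01×10^3 nm.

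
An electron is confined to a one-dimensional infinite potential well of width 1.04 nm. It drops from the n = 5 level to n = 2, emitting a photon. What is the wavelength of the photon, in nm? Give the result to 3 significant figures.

E_1 = h²/(8m_eL²) = 5.570×10^-20 J, so ΔE = (5² − 2²)E_1 = 1.170×10^-18 J.
λ = hc/ΔE = (6.626×10^-34·2.998×10^8)/1.170×10^-18 = 1.70×10^-7 m = 170 nm.

λ = 170 nm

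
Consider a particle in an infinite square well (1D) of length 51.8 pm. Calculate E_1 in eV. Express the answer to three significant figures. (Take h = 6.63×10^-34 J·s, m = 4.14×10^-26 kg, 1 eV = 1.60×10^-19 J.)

E_1 = 0.00309 eV

For an infinite well E_n = n²h²/(8mL²), so E_1 = h²/(8mL²) = (6.63×10^-34)²/(8·4.14×10^-26·(5.18×10^-11 m)²) = 4.946×10^-22 J.
Converting, E_1 = 4.946×10^-22 J / (1.60×10^-19 J/eV) = 0.00309 eV.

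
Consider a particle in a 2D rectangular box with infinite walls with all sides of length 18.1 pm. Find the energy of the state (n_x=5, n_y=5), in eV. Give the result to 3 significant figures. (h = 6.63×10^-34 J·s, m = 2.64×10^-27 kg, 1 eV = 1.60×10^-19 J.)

E = 19.9 eV

For a 2D rectangular well E = (h²/8m)·Σ n_i²/L_i² = (6.63×10^-34)²/(8·2.64×10^-27) · [5²/(18.1 pm)² + 5²/(18.1 pm)²].
Evaluating gives E = 3.176×10^-18 J = 19.9 eV.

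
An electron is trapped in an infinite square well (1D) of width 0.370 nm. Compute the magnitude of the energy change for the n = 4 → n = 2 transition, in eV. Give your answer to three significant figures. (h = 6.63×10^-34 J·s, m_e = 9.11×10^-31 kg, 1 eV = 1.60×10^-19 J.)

E_1 = h²/(8m_eL²) = 4.406×10^-19 J.
|ΔE| = |4² − 2²|·E_1 = 12·4.406×10^-19 J = 5.287×10^-18 J = 33.0 eV.

|ΔE| = 33.0 eV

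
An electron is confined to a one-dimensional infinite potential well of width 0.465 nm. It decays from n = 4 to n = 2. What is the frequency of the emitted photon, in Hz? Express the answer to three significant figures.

f = 5.05×10^15 Hz

E_1 = h²/(8m_eL²) = 2.786×10^-19 J and ΔE = (4² − 2²)E_1 = 3.343×10^-18 J.
f = ΔE/h = 3.343×10^-18/6.626×10^-34 = 5.05×10^15 Hz.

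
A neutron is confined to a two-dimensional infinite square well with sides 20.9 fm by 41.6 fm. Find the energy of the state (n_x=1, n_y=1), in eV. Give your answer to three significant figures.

E = 5.86×10^5 eV

For a 2D rectangular well E = (h²/8m_n)·Σ n_i²/L_i² = (6.626×10^-34)²/(8·1.675×10^-27) · [1²/(20.9 fm)² + 1²/(41.6 fm)²].
Evaluating gives E = 9.394×10^-14 J = 5.86×10^5 eV.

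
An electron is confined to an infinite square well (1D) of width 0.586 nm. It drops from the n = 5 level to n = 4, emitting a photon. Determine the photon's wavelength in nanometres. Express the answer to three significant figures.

E_1 = h²/(8m_eL²) = 1.754×10^-19 J, so ΔE = (5² − 4²)E_1 = 1.579×10^-18 J.
λ = hc/ΔE = (6.626×10^-34·2.998×10^8)/1.579×10^-18 = 1.26×10^-7 m = 126 nm.

λ = 126 nm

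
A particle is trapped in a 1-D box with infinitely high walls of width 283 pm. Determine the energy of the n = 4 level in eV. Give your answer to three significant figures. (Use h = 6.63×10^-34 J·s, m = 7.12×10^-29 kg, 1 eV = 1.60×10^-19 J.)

E_4 = 0.964 eV

For an infinite well E_n = n²h²/(8mL²), so E_1 = h²/(8mL²) = (6.63×10^-34)²/(8·7.12×10^-29·(2.83×10^-10 m)²) = 9.636×10^-21 J.
Then E_4 = 4²·E_1 = 16·9.636×10^-21 J = 1.542×10^-19 J.
Converting, E_4 = 1.542×10^-19 J / (1.60×10^-19 J/eV) = 0.964 eV.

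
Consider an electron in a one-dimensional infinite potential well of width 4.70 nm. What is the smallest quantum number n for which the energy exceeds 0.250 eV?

E_1 = h²/(8m_eL²) = 2.727×10^-21 J = 0.01702 eV.
Need n² > 0.250/0.01702 = 14.69, i.e. n > 3.833.
The smallest integer satisfying this is n = 4.

n = 4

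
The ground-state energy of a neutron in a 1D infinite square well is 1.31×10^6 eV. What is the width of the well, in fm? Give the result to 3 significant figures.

L = 12.5 fm

From E_n = n²h²/(8m_nL²), L = n·h/√(8m_nE_n).
E_1 = 1.31×10^6 eV = 2.099×10^-13 J, so L = 1·6.626×10^-34/√(8·1.675×10^-27·2.099×10^-13) = 1.25×10^-14 m = 12.5 fm.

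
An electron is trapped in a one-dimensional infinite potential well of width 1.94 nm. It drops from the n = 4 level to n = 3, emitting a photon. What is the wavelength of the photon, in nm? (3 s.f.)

E_1 = h²/(8m_eL²) = 1.601×10^-20 J, so ΔE = (4² − 3²)E_1 = 1.121×10^-19 J.
λ = hc/ΔE = (6.626×10^-34·2.998×10^8)/1.121×10^-19 = 1.77×10^-6 m = 1.77×10^3 nm.

λ = 1.77×10^3 nm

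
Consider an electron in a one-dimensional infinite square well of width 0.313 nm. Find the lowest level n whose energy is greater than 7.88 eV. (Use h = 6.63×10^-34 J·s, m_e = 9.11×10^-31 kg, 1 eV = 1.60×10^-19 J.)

n = 2

E_1 = h²/(8m_eL²) = 6.156×10^-19 J = 3.848 eV.
Need n² > 7.88/3.848 = 2.048, i.e. n > 1.431.
The smallest integer satisfying this is n = 2.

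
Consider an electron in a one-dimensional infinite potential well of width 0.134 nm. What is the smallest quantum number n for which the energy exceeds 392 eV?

E_1 = h²/(8m_eL²) = 3.355×10^-18 J = 20.94 eV.
Need n² > 392/20.94 = 18.72, i.e. n > 4.327.
The smallest integer satisfying this is n = 5.

n = 5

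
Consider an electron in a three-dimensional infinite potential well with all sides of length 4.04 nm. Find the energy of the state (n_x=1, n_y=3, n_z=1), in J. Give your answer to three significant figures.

E = 4.06×10^-20 J

For a 3D rectangular well E = (h²/8m_e)·Σ n_i²/L_i² = (6.626×10^-34)²/(8·9.109×10^-31) · [1²/(4.04 nm)² + 3²/(4.04 nm)² + 1²/(4.04 nm)²].
Evaluating gives E = 4.06×10^-20 J.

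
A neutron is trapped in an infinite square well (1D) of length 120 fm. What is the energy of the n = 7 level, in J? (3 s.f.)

For an infinite well E_n = n²h²/(8m_nL²), so E_1 = h²/(8m_nL²) = (6.626×10^-34)²/(8·1.675×10^-27·(1.20×10^-13 m)²) = 2.275×10^-15 J.
Then E_7 = 7²·E_1 = 49·2.275×10^-15 J = 1.11×10^-13 J.

E_7 = 1.11×10^-13 J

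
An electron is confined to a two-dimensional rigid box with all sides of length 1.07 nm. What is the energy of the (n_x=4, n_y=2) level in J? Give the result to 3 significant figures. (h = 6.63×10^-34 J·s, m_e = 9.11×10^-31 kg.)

E = 1.05×10^-18 J

For a 2D rectangular well E = (h²/8m_e)·Σ n_i²/L_i² = (6.63×10^-34)²/(8·9.11×10^-31) · [4²/(1.07 nm)² + 2²/(1.07 nm)²].
Evaluating gives E = 1.05×10^-18 J.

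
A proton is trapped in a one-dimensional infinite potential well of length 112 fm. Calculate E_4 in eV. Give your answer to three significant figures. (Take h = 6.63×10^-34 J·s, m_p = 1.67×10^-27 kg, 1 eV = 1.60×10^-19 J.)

E_4 = 2.62×10^5 eV

For an infinite well E_n = n²h²/(8m_pL²), so E_1 = h²/(8m_pL²) = (6.63×10^-34)²/(8·1.67×10^-27·(1.12×10^-13 m)²) = 2.623×10^-15 J.
Then E_4 = 4²·E_1 = 16·2.623×10^-15 J = 4.197×10^-14 J.
Converting, E_4 = 4.197×10^-14 J / (1.60×10^-19 J/eV) = 2.62×10^5 eV.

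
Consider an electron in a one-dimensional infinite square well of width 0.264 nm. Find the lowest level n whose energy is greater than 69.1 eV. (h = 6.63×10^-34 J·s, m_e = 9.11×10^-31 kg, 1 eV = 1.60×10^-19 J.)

n = 4

E_1 = h²/(8m_eL²) = 8.654×10^-19 J = 5.409 eV.
Need n² > 69.1/5.409 = 12.78, i.e. n > 3.575.
The smallest integer satisfying this is n = 4.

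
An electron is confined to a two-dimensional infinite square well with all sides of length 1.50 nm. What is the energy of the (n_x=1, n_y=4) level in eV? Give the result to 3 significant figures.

E = 2.84 eV

For a 2D rectangular well E = (h²/8m_e)·Σ n_i²/L_i² = (6.626×10^-34)²/(8·9.109×10^-31) · [1²/(1.50 nm)² + 4²/(1.50 nm)²].
Evaluating gives E = 4.552×10^-19 J = 2.84 eV.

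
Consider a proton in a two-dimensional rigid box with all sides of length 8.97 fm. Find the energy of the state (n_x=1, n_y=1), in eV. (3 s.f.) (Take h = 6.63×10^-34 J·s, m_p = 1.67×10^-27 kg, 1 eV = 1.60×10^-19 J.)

For a 2D rectangular well E = (h²/8m_p)·Σ n_i²/L_i² = (6.63×10^-34)²/(8·1.67×10^-27) · [1²/(8.97 fm)² + 1²/(8.97 fm)²].
Evaluating gives E = 8.178×10^-13 J = 5.11×10^6 eV.

E = 5.11×10^6 eV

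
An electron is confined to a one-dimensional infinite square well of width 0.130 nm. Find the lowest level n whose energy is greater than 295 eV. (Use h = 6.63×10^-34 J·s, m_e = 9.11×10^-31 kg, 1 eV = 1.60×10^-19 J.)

n = 4

E_1 = h²/(8m_eL²) = 3.569×10^-18 J = 22.31 eV.
Need n² > 295/22.31 = 13.22, i.e. n > 3.636.
The smallest integer satisfying this is n = 4.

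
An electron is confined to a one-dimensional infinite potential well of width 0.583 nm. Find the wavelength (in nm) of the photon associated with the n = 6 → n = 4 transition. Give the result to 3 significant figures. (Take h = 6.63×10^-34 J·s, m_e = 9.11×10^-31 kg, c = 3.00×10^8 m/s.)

λ = 56.0 nm

E_1 = h²/(8m_eL²) = 1.775×10^-19 J, so ΔE = (6² − 4²)E_1 = 3.550×10^-18 J.
λ = hc/ΔE = (6.63×10^-34·3.00×10^8)/3.550×10^-18 = 5.60×10^-8 m = 56.0 nm.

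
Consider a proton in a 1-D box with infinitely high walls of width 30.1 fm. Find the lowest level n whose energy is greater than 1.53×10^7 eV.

E_1 = h²/(8m_pL²) = 3.621×10^-14 J = 2.260×10^5 eV.
Need n² > 1.53×10^7/2.260×10^5 = 67.70, i.e. n > 8.228.
The smallest integer satisfying this is n = 9.

n = 9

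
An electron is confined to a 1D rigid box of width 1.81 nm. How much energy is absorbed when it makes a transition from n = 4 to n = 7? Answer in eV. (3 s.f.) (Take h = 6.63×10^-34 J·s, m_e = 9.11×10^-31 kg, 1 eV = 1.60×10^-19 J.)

E_1 = h²/(8m_eL²) = 1.841×10^-20 J.
|ΔE| = |4² − 7²|·E_1 = 33·1.841×10^-20 J = 6.075×10^-19 J = 3.80 eV.

|ΔE| = 3.80 eV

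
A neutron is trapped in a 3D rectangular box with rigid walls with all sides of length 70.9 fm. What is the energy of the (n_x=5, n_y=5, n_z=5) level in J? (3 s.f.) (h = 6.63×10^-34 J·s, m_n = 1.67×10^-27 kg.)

For a 3D rectangular well E = (h²/8m_n)·Σ n_i²/L_i² = (6.63×10^-34)²/(8·1.67×10^-27) · [5²/(70.9 fm)² + 5²/(70.9 fm)² + 5²/(70.9 fm)²].
Evaluating gives E = 4.91×10^-13 J.

E = 4.91×10^-13 J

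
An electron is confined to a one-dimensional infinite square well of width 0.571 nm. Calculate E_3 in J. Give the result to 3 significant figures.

For an infinite well E_n = n²h²/(8m_eL²), so E_1 = h²/(8m_eL²) = (6.626×10^-34)²/(8·9.109×10^-31·(5.71×10^-10 m)²) = 1.848×10^-19 J.
Then E_3 = 3²·E_1 = 9·1.848×10^-19 J = 1.66×10^-18 J.

E_3 = 1.66×10^-18 J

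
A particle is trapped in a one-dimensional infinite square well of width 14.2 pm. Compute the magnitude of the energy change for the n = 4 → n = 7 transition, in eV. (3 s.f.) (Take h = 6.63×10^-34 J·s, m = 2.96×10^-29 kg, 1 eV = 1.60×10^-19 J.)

|ΔE| = 1.90×10^3 eV

E_1 = h²/(8mL²) = 9.206×10^-18 J.
|ΔE| = |4² − 7²|·E_1 = 33·9.206×10^-18 J = 3.038×10^-16 J = 1.90×10^3 eV.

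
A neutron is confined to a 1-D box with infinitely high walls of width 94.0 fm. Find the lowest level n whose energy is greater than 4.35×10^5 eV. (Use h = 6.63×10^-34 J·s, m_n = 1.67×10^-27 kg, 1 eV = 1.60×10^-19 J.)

n = 5

E_1 = h²/(8m_nL²) = 3.724×10^-15 J = 2.328×10^4 eV.
Need n² > 4.35×10^5/2.328×10^4 = 18.69, i.e. n > 4.323.
The smallest integer satisfying this is n = 5.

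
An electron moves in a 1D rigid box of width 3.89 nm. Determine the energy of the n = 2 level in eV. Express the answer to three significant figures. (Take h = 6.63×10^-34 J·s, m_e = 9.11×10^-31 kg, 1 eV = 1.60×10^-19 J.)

E_2 = 0.0996 eV

For an infinite well E_n = n²h²/(8m_eL²), so E_1 = h²/(8m_eL²) = (6.63×10^-34)²/(8·9.11×10^-31·(3.89×10^-9 m)²) = 3.986×10^-21 J.
Then E_2 = 2²·E_1 = 4·3.986×10^-21 J = 1.594×10^-20 J.
Converting, E_2 = 1.594×10^-20 J / (1.60×10^-19 J/eV) = 0.0996 eV.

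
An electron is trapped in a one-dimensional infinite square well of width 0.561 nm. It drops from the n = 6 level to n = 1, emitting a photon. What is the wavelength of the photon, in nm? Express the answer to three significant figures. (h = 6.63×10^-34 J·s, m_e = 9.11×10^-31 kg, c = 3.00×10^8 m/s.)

E_1 = h²/(8m_eL²) = 1.916×10^-19 J, so ΔE = (6² − 1²)E_1 = 6.706×10^-18 J.
λ = hc/ΔE = (6.63×10^-34·3.00×10^8)/6.706×10^-18 = 2.97×10^-8 m = 29.7 nm.

λ = 29.7 nm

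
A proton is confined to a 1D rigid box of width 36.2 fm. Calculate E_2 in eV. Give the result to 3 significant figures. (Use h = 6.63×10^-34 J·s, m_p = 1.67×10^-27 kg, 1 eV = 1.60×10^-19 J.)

For an infinite well E_n = n²h²/(8m_pL²), so E_1 = h²/(8m_pL²) = (6.63×10^-34)²/(8·1.67×10^-27·(3.62×10^-14 m)²) = 2.511×10^-14 J.
Then E_2 = 2²·E_1 = 4·2.511×10^-14 J = 1.004×10^-13 J.
Converting, E_2 = 1.004×10^-13 J / (1.60×10^-19 J/eV) = 6.28×10^5 eV.

E_2 = 6.28×10^5 eV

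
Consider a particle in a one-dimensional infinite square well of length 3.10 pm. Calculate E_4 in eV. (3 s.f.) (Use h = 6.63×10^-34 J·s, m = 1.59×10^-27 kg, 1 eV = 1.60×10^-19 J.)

E_4 = 360 eV

For an infinite well E_n = n²h²/(8mL²), so E_1 = h²/(8mL²) = (6.63×10^-34)²/(8·1.59×10^-27·(3.10×10^-12 m)²) = 3.596×10^-18 J.
Then E_4 = 4²·E_1 = 16·3.596×10^-18 J = 5.754×10^-17 J.
Converting, E_4 = 5.754×10^-17 J / (1.60×10^-19 J/eV) = 360 eV.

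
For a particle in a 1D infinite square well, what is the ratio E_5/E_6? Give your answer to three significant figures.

E_n ∝ n², so E_5/E_6 = 5²/6² = 25/36 = 0.694.

0.694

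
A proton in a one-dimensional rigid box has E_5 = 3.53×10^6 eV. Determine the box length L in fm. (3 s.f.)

L = 38.1 fm

From E_n = n²h²/(8m_pL²), L = n·h/√(8m_pE_n).
E_5 = 3.53×10^6 eV = 5.655×10^-13 J, so L = 5·6.626×10^-34/√(8·1.673×10^-27·5.655×10^-13) = 3.81×10^-14 m = 38.1 fm.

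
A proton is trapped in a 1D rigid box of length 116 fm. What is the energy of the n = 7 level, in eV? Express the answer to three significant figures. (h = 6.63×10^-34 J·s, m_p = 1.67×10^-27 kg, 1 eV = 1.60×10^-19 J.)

E_7 = 7.49×10^5 eV

For an infinite well E_n = n²h²/(8m_pL²), so E_1 = h²/(8m_pL²) = (6.63×10^-34)²/(8·1.67×10^-27·(1.16×10^-13 m)²) = 2.445×10^-15 J.
Then E_7 = 7²·E_1 = 49·2.445×10^-15 J = 1.198×10^-13 J.
Converting, E_7 = 1.198×10^-13 J / (1.60×10^-19 J/eV) = 7.49×10^5 eV.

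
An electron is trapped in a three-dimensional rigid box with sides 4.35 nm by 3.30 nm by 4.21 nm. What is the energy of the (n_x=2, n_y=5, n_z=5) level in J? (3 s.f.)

For a 3D rectangular well E = (h²/8m_e)·Σ n_i²/L_i² = (6.626×10^-34)²/(8·9.109×10^-31) · [2²/(4.35 nm)² + 5²/(3.30 nm)² + 5²/(4.21 nm)²].
Evaluating gives E = 2.36×10^-19 J.

E = 2.36×10^-19 J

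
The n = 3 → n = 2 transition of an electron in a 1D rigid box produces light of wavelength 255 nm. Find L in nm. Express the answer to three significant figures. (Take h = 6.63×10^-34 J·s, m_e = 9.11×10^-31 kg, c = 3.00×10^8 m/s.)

The photon carries ΔE = hc/λ = 6.63×10^-34·3.00×10^8/2.55×10^-7 m = 7.800×10^-19 J.
Since ΔE = (3² − 2²)E_1, E_1 = 1.560×10^-19 J, and L = h/√(8m_eE_1) = 6.22×10^-10 m = 0.622 nm.

L = 0.622 nm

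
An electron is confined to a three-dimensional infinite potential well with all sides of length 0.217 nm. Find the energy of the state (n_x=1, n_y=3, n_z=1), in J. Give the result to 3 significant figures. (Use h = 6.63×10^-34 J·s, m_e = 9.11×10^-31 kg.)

E = 1.41×10^-17 J

For a 3D rectangular well E = (h²/8m_e)·Σ n_i²/L_i² = (6.63×10^-34)²/(8·9.11×10^-31) · [1²/(0.217 nm)² + 3²/(0.217 nm)² + 1²/(0.217 nm)²].
Evaluating gives E = 1.41×10^-17 J.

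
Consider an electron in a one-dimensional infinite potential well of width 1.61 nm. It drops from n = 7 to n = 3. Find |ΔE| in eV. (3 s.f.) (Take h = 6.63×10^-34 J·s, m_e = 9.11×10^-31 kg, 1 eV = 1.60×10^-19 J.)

|ΔE| = 5.82 eV

E_1 = h²/(8m_eL²) = 2.327×10^-20 J.
|ΔE| = |7² − 3²|·E_1 = 40·2.327×10^-20 J = 9.308×10^-19 J = 5.82 eV.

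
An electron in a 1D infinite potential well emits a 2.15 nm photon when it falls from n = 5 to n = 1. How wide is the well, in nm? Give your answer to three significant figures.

L = 0.125 nm

The photon carries ΔE = hc/λ = 6.626×10^-34·2.998×10^8/2.15×10^-9 m = 9.239×10^-17 J.
Since ΔE = (5² − 1²)E_1, E_1 = 3.850×10^-18 J, and L = h/√(8m_eE_1) = 1.25×10^-10 m = 0.125 nm.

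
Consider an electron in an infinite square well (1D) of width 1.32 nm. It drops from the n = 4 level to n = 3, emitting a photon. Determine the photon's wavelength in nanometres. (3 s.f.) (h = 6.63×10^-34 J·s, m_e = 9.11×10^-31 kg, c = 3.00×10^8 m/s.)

E_1 = h²/(8m_eL²) = 3.462×10^-20 J, so ΔE = (4² − 3²)E_1 = 2.423×10^-19 J.
λ = hc/ΔE = (6.63×10^-34·3.00×10^8)/2.423×10^-19 = 8.21×10^-7 m = 821 nm.

λ = 821 nm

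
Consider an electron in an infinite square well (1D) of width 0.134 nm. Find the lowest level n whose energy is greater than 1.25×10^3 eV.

E_1 = h²/(8m_eL²) = 3.355×10^-18 J = 20.94 eV.
Need n² > 1.25×10^3/20.94 = 59.69, i.e. n > 7.726.
The smallest integer satisfying this is n = 8.

n = 8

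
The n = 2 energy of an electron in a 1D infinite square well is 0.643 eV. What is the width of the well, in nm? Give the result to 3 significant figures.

L = 1.53 nm

From E_n = n²h²/(8m_eL²), L = n·h/√(8m_eE_n).
E_2 = 0.643 eV = 1.030×10^-19 J, so L = 2·6.626×10^-34/√(8·9.109×10^-31·1.030×10^-19) = 1.53×10^-9 m = 1.53 nm.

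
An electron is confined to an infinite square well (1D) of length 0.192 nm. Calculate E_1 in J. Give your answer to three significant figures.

E_1 = 1.63×10^-18 J

For an infinite well E_n = n²h²/(8m_eL²), so E_1 = h²/(8m_eL²) = (6.626×10^-34)²/(8·9.109×10^-31·(1.92×10^-10 m)²) = 1.634×10^-18 J.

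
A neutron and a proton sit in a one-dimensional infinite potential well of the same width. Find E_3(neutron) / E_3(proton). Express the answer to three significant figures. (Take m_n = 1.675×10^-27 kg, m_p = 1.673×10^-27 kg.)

0.999

E_n ∝ 1/m at fixed n and L, so the ratio is m_p/m_n = 1.673×10^-27/1.675×10^-27 = 0.999.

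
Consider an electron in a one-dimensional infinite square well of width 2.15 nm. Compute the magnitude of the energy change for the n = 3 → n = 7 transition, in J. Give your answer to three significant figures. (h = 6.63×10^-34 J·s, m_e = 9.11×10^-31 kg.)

|ΔE| = 5.22×10^-19 J

E_1 = h²/(8m_eL²) = 1.305×10^-20 J.
|ΔE| = |3² − 7²|·E_1 = 40·1.305×10^-20 J = 5.22×10^-19 J.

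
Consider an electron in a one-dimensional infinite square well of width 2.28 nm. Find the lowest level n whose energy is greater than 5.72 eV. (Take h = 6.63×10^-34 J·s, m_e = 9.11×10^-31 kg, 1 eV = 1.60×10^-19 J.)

n = 9

E_1 = h²/(8m_eL²) = 1.160×10^-20 J = 0.07250 eV.
Need n² > 5.72/0.07250 = 78.90, i.e. n > 8.883.
The smallest integer satisfying this is n = 9.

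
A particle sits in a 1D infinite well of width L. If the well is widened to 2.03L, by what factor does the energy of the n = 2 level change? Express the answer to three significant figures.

0.243

E_n ∝ 1/L², so the energy scales by 1/2.03² = 0.243.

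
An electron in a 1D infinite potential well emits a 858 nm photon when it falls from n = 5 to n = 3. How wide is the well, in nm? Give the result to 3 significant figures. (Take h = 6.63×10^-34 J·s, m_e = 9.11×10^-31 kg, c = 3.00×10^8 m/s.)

The photon carries ΔE = hc/λ = 6.63×10^-34·3.00×10^8/8.58×10^-7 m = 2.318×10^-19 J.
Since ΔE = (5² − 3²)E_1, E_1 = 1.449×10^-20 J, and L = h/√(8m_eE_1) = 2.04×10^-9 m = 2.04 nm.

L = 2.04 nm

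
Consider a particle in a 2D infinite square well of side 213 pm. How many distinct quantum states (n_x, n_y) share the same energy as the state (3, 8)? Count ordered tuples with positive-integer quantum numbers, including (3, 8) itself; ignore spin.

degeneracy = 2

The level has n_x² + n_y² = 73. The ordered positive-integer solutions are (3, 8), (8, 3).
That gives 2 states.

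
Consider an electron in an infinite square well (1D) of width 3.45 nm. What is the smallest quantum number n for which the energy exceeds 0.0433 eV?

E_1 = h²/(8m_eL²) = 5.062×10^-21 J = 0.03160 eV.
Need n² > 0.0433/0.03160 = 1.370, i.e. n > 1.170.
The smallest integer satisfying this is n = 2.

n = 2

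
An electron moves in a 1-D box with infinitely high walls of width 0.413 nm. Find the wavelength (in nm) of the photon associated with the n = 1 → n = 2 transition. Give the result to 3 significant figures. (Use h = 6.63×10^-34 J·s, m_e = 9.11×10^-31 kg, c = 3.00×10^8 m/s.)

λ = 187 nm

E_1 = h²/(8m_eL²) = 3.536×10^-19 J, so ΔE = (2² − 1²)E_1 = 1.061×10^-18 J.
λ = hc/ΔE = (6.63×10^-34·3.00×10^8)/1.061×10^-18 = 1.87×10^-7 m = 187 nm.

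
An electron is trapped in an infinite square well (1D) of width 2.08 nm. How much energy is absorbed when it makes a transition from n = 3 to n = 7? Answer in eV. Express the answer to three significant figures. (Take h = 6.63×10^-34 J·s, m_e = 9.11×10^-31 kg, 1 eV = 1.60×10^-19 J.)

E_1 = h²/(8m_eL²) = 1.394×10^-20 J.
|ΔE| = |3² − 7²|·E_1 = 40·1.394×10^-20 J = 5.576×10^-19 J = 3.49 eV.

|ΔE| = 3.49 eV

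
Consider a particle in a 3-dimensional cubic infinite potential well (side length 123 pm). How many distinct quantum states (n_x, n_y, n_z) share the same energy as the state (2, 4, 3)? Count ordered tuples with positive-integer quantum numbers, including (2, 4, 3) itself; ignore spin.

The level has n_x² + n_y² + n_z² = 29. The ordered positive-integer solutions are (2, 3, 4), (2, 4, 3), (3, 2, 4), (3, 4, 2), (4, 2, 3), (4, 3, 2).
That gives 6 states.

degeneracy = 6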